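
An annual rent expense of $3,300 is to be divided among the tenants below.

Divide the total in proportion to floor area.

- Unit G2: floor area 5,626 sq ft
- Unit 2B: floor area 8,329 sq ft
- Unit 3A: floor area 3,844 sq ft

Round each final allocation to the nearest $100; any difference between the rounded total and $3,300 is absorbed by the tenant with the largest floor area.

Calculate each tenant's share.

Floor area total: 5,626 + 8,329 + 3,844 = 17,799.
Proportional shares: Unit G2 1,043.08; Unit 2B 1,544.23; Unit 3A 712.69.
Rounded to nearest $100: Unit G2 $1,000; Unit 2B $1,500; Unit 3A $700. Sum = $3,200.
Difference $3,300 − $3,200 = +$100 applied to largest floor area (Unit 2B): Unit 2B becomes $1,600.

Unit G2: $1,000 | Unit 2B: $1,600 | Unit 3A: $700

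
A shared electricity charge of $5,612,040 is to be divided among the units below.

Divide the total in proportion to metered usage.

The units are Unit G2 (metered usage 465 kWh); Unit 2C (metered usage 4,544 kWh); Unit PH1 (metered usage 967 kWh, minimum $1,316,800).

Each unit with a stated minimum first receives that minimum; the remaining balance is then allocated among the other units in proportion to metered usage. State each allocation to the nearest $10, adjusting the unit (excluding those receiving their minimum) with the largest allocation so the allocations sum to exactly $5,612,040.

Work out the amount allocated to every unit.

Guaranteed amounts: Unit PH1 $1,316,800. Residual $4,295,240.
Residual split over remaining metered usage 5,009: Unit G2 398,739.59 → $398,740; Unit 2C 3,896,500.41 → $3,896,500.

Unit G2: $398,740 · Unit 2C: $3,896,500 · Unit PH1: $1,316,800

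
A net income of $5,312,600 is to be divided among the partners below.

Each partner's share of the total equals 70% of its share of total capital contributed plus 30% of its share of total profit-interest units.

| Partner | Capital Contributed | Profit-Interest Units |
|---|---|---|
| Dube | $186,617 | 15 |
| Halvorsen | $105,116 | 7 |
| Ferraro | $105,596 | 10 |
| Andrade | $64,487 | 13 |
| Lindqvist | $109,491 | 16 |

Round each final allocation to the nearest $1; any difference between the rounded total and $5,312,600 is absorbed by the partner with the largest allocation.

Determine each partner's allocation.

Dube: $1,606,662 · Halvorsen: $867,126 · Ferraro: $948,634 · Andrade: $759,425 · Lindqvist: $1,130,753

Capital contributed total 571,307; profit-interest units total 61.
Combined weights (70% capital contributed + 30% profit-interest units): Dube 0.3024; Halvorsen 0.1632; Ferraro 0.1786; Andrade 0.1429; Lindqvist 0.2128.
Pro-rata amounts: Dube 1,606,662.86; Halvorsen 867,126.45; Ferraro 948,633.55; Andrade 759,424.54; Lindqvist 1,130,752.60.
Rounded to nearest $1: Dube $1,606,663; Halvorsen $867,126; Ferraro $948,634; Andrade $759,425; Lindqvist $1,130,753. Sum = $5,312,601.
Difference $5,312,600 − $5,312,601 = −$1 applied to largest allocation (Dube): Dube becomes $1,606,662.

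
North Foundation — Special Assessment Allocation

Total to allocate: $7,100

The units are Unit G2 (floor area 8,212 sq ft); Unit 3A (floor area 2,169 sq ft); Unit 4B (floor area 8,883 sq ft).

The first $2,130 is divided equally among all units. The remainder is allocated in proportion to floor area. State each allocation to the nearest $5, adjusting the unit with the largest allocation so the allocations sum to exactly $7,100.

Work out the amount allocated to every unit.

Unit G2: $2,830; Unit 3A: $1,270; Unit 4B: $3,000

Equal tier: $2,130 ÷ 3 = $710 apiece.
Remainder $4,970 by floor area (total 19,264): Unit G2 2,118.65 → $2,120; Unit 3A 559.59 → $560; Unit 4B 2,291.76 → $2,290.
Totals: Unit G2 $710 + $2,120 = $2,830; Unit 3A $710 + $560 = $1,270; Unit 4B $710 + $2,290 = $3,000.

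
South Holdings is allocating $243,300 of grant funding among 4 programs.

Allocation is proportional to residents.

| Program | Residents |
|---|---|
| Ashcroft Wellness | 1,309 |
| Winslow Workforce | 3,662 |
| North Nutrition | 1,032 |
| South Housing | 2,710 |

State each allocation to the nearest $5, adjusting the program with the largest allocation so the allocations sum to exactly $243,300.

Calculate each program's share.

Total residents = 8,713.
Proportional shares: Ashcroft Wellness 1,309/8,713 × $243,300 = 36,552.24; Winslow Workforce 3,662/8,713 × $243,300 = 102,256.93; North Nutrition 1,032/8,713 × $243,300 = 28,817.35; South Housing 2,710/8,713 × $243,300 = 75,673.48.
Rounded to nearest $5: Ashcroft Wellness $36,550; Winslow Workforce $102,255; North Nutrition $28,815; South Housing $75,675. Sum = $243,295.
Difference $243,300 − $243,295 = +$5 applied to largest allocation (Winslow Workforce): Winslow Workforce becomes $102,260.

Ashcroft Wellness: $36,550 | Winslow Workforce: $102,260 | North Nutrition: $28,815 | South Housing: $75,675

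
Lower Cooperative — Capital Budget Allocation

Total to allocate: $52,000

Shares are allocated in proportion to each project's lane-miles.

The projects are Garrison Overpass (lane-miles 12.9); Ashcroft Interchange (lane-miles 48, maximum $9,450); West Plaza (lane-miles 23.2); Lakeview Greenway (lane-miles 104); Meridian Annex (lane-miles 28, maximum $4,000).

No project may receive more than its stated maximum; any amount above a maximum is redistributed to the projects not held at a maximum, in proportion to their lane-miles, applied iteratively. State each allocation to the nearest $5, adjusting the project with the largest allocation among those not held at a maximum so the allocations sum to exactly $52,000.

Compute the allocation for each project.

Garrison Overpass: $3,550 · Ashcroft Interchange: $9,450 · West Plaza: $6,385 · Lakeview Greenway: $28,615 · Meridian Annex: $4,000

Combined lane-miles = 216.1.
Pro-rata shares before constraints: Garrison Overpass 3,104.12; Ashcroft Interchange 11,550.21; West Plaza 5,582.60; Lakeview Greenway 25,025.45; Meridian Annex 6,737.62.
Held at cap: Ashcroft Interchange ($9,450), Meridian Annex ($4,000); residual $38,550 reallocated over remaining lane-miles 140.1.
Redistributed shares: Garrison Overpass 3,549.57 → $3,550; West Plaza 6,383.73 → $6,385; Lakeview Greenway 28,616.70 → $28,615.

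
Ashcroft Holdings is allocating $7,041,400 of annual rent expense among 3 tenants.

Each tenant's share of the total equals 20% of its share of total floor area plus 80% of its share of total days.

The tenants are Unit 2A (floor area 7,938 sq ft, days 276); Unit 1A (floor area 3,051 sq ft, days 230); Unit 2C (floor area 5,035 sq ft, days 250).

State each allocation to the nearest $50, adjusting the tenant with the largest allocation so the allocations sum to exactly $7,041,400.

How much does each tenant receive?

Floor area total 16,024; days total 756.
Combined weights (20% floor area + 80% days): Unit 2A 0.3911; Unit 1A 0.2815; Unit 2C 0.3274.
Pro-rata amounts: Unit 2A 2,754,172.33; Unit 1A 1,981,919.08; Unit 2C 2,305,308.59.
At nearest $50: Unit 2A $2,754,150; Unit 1A $1,981,900; Unit 2C $2,305,300. Sum = $7,041,350.
Difference $7,041,400 − $7,041,350 = +$50 applied to largest allocation (Unit 2A): Unit 2A becomes $2,754,200.

Unit 2A: $2,754,200; Unit 1A: $1,981,900; Unit 2C: $2,305,300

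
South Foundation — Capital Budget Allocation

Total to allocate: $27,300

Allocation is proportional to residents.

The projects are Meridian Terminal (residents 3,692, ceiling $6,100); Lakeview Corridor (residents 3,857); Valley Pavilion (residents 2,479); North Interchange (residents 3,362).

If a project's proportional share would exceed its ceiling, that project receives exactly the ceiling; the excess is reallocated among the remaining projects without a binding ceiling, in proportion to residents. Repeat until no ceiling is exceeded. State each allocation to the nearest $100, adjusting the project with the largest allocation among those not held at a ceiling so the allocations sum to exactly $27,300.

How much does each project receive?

Meridian Terminal: $6,100 · Lakeview Corridor: $8,500 · Valley Pavilion: $5,400 · North Interchange: $7,300

Sum of residents: 13,390.
Pro-rata shares before constraints: Meridian Terminal 7,527.38; Lakeview Corridor 7,863.79; Valley Pavilion 5,054.27; North Interchange 6,854.56.
Cap binds for Meridian Terminal ($6,100); remaining pool $21,200 reallocated over remaining residents 9,698.
Remaining shares: Lakeview Corridor 8,431.47 → $8,400; Valley Pavilion 5,419.14 → $5,400; North Interchange 7,349.39 → $7,300.
Rounding difference +$100 applied to Lakeview Corridor → $8,500.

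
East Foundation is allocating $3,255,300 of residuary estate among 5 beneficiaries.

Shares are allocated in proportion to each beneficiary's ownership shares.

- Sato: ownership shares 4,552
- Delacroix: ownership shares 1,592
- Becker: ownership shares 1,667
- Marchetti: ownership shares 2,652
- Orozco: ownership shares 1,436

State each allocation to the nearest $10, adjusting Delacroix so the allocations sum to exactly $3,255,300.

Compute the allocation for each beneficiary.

Sato: $1,245,330 · Delacroix: $435,530 · Becker: $456,050 · Marchetti: $725,530 · Orozco: $392,860

Total ownership shares = 11,899.
Raw shares: Sato 4,552/11,899 × $3,255,300 = 1,245,325.29; Delacroix 1,592/11,899 × $3,255,300 = 435,535.56; Becker 1,667/11,899 × $3,255,300 = 456,053.88; Marchetti 2,652/11,899 × $3,255,300 = 725,527.83; Orozco 1,436/11,899 × $3,255,300 = 392,857.45.
After rounding ($10): Sato $1,245,330; Delacroix $435,540; Becker $456,050; Marchetti $725,530; Orozco $392,860. Sum = $3,255,310.
Difference $3,255,300 − $3,255,310 = −$10 applied to Delacroix: Delacroix becomes $435,530.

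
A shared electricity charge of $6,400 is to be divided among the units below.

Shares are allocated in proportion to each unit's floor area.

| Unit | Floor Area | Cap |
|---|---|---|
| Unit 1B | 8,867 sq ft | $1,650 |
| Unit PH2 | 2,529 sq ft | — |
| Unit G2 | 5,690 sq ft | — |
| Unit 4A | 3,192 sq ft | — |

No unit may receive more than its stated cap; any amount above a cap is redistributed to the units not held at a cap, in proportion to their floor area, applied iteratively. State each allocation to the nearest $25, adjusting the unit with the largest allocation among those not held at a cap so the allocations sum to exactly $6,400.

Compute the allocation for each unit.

Combined floor area = 20,278.
Proportional shares (ignoring caps): Unit 1B 2,798.54; Unit PH2 798.19; Unit G2 1,795.84; Unit 4A 1,007.44.
Held at cap: Unit 1B ($1,650); balance $4,750 reallocated over remaining floor area 11,411.
Redistributed shares: Unit PH2 1,052.73 → $1,050; Unit G2 2,368.55 → $2,375; Unit 4A 1,328.72 → $1,325.

Unit 1B: $1,650; Unit PH2: $1,050; Unit G2: $2,375; Unit 4A: $1,325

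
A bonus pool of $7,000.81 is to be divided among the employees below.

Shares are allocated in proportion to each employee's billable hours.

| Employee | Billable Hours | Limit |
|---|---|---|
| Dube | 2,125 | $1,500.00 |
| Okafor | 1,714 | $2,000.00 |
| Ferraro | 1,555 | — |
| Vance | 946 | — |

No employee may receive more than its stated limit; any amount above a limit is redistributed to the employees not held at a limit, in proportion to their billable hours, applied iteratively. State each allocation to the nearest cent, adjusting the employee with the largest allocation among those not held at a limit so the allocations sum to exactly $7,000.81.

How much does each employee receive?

Combined billable hours = 6,340.
Unconstrained shares: Dube 2,346.4860; Okafor 1,892.6480; Ferraro 1,717.0756; Vance 1,044.6004.
Capped: Dube ($1,500.00); residual $5,500.81 reallocated over remaining billable hours 4,215.
Capped: Okafor ($2,000.00); residual $3,500.81 reallocated over remaining billable hours 2,501.
Shares after redistribution: Ferraro 2,176.6332 → $2,176.63; Vance 1,324.1768 → $1,324.18.

Dube: $1,500.00 | Okafor: $2,000.00 | Ferraro: $2,176.63 | Vance: $1,324.18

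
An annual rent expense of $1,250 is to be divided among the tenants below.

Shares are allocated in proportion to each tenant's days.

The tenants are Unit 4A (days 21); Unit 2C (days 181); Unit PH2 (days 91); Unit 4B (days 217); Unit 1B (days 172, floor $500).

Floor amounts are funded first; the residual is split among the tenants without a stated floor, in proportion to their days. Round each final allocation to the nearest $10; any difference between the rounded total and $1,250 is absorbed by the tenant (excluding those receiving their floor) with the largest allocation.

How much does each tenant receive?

Unit 4A: $30; Unit 2C: $270; Unit PH2: $130; Unit 4B: $320; Unit 1B: $500

Minimums first: Unit 1B $500. Remaining pool $750.
Remaining pool split over remaining days 510: Unit 4A 30.88 → $30; Unit 2C 266.18 → $270; Unit PH2 133.82 → $130; Unit 4B 319.12 → $320.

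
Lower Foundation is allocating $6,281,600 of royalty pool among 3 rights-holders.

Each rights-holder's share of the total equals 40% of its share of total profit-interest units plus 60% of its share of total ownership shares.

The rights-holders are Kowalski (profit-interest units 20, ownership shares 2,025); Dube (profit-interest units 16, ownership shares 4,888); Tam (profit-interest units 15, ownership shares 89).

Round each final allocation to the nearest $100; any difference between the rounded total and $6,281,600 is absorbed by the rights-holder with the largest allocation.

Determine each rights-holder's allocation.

Kowalski: $2,075,300 · Dube: $3,419,400 · Tam: $786,900

Profit-interest units total 51; ownership shares total 7,002.
Blended shares (40% profit-interest units + 60% ownership shares): Kowalski 0.3304; Dube 0.5443; Tam 0.1253.
Unrounded shares: Kowalski 2,075,343.88; Dube 3,419,338.41; Tam 786,917.71.
At nearest $100: Kowalski $2,075,300; Dube $3,419,300; Tam $786,900. Sum = $6,281,500.
Difference $6,281,600 − $6,281,500 = +$100 applied to largest allocation (Dube): Dube becomes $3,419,400.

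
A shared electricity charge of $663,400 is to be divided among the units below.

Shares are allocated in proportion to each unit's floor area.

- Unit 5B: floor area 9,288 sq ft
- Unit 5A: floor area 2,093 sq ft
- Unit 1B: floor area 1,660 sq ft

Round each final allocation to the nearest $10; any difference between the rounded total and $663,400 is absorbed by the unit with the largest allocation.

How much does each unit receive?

Unit 5B: $472,490 · Unit 5A: $106,470 · Unit 1B: $84,440

Sum of floor area: 13,041.
Pro-rata amounts: Unit 5B 9,288/13,041 × $663,400 = 472,483.64; Unit 5A 2,093/13,041 × $663,400 = 106,471.60; Unit 1B 1,660/13,041 × $663,400 = 84,444.75.
Rounded to nearest $10: Unit 5B $472,480; Unit 5A $106,470; Unit 1B $84,440. Sum = $663,390.
Difference $663,400 − $663,390 = +$10 applied to largest allocation (Unit 5B): Unit 5B becomes $472,490.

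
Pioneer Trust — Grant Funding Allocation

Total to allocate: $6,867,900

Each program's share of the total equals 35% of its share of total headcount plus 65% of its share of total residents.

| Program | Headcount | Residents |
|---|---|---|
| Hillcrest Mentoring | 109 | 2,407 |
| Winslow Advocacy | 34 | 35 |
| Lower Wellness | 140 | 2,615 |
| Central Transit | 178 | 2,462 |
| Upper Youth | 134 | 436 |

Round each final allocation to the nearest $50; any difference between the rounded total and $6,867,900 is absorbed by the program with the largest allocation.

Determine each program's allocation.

Headcount total 595; residents total 7,955.
Combined weights (35% headcount + 65% residents): Hillcrest Mentoring 0.2608; Winslow Advocacy 0.0229; Lower Wellness 0.2960; Central Transit 0.3059; Upper Youth 0.1144.
Raw shares: Hillcrest Mentoring 1,791,098.14; Winslow Advocacy 156,999.07; Lower Wellness 2,033,060.40; Central Transit 2,100,718.63; Upper Youth 786,023.75.
At nearest $50: Hillcrest Mentoring $1,791,100; Winslow Advocacy $157,000; Lower Wellness $2,033,050; Central Transit $2,100,700; Upper Youth $786,000. Sum = $6,867,850.
Difference $6,867,900 − $6,867,850 = +$50 applied to largest allocation (Central Transit): Central Transit becomes $2,100,750.

Hillcrest Mentoring: $1,791,100; Winslow Advocacy: $157,000; Lower Wellness: $2,033,050; Central Transit: $2,100,750; Upper Youth: $786,000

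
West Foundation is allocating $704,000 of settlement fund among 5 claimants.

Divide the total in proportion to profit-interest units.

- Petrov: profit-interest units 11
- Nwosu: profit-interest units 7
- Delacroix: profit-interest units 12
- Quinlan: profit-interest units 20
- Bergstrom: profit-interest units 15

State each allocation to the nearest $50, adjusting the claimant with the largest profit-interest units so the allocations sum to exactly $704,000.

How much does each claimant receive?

Profit-interest units total: 11 + 7 + 12 + 20 + 15 = 65.
Unrounded shares: Petrov 119,138.46; Nwosu 75,815.38; Delacroix 129,969.23; Quinlan 216,615.38; Bergstrom 162,461.54.
At nearest $50: Petrov $119,150; Nwosu $75,800; Delacroix $129,950; Quinlan $216,600; Bergstrom $162,450. Sum = $703,950.
Difference $704,000 − $703,950 = +$50 applied to largest profit-interest units (Quinlan): Quinlan becomes $216,650.

Petrov: $119,150 · Nwosu: $75,800 · Delacroix: $129,950 · Quinlan: $216,650 · Bergstrom: $162,450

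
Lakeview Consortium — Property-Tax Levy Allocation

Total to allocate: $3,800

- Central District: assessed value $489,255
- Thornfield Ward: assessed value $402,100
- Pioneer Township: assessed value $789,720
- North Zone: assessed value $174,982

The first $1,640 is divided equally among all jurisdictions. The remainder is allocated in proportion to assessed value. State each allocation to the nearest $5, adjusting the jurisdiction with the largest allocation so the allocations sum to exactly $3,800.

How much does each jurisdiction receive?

First tranche $1,640 split equally: $410 each.
Remainder $2,160 by assessed value (total 1,856,057): Central District 569.37 → $570; Thornfield Ward 467.95 → $470; Pioneer Township 919.04 → $920; North Zone 203.64 → $205.
Rounding difference −$5 on remainder applied to Pioneer Township.
Totals: Central District $410 + $570 = $980; Thornfield Ward $410 + $470 = $880; Pioneer Township $410 + $915 = $1,325; North Zone $410 + $205 = $615.

Central District: $980 | Thornfield Ward: $880 | Pioneer Township: $1,325 | North Zone: $615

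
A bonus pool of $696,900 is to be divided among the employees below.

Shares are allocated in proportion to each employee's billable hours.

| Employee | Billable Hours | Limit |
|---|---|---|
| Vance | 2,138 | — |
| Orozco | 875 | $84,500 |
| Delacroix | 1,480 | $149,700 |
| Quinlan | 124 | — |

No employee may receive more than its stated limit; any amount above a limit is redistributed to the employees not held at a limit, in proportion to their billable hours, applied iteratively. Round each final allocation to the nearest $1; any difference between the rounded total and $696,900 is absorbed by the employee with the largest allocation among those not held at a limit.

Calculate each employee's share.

Vance: $437,335 · Orozco: $84,500 · Delacroix: $149,700 · Quinlan: $25,365

Billable hours total: 4,617.
Proportional shares (ignoring caps): Vance 322,714.36; Orozco 132,074.40; Delacroix 223,394.41; Quinlan 18,716.83.
Cap binds for Orozco ($84,500), Delacroix ($149,700); residual $462,700 reallocated over remaining billable hours 2,262.
Shares after redistribution: Vance 437,335.37 → $437,335; Quinlan 25,364.63 → $25,365.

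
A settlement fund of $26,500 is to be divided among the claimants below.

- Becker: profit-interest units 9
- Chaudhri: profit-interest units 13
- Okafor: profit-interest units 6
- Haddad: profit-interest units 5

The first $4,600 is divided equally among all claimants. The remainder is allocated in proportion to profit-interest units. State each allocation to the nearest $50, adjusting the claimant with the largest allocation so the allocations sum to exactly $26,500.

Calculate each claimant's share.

First tranche $4,600 split equally: $1,150 each.
Remainder $21,900 by profit-interest units (total 33): Becker 5,972.73 → $5,950; Chaudhri 8,627.27 → $8,650; Okafor 3,981.82 → $4,000; Haddad 3,318.18 → $3,300.
Totals: Becker $1,150 + $5,950 = $7,100; Chaudhri $1,150 + $8,650 = $9,800; Okafor $1,150 + $4,000 = $5,150; Haddad $1,150 + $3,300 = $4,450.

Becker: $7,100; Chaudhri: $9,800; Okafor: $5,150; Haddad: $4,450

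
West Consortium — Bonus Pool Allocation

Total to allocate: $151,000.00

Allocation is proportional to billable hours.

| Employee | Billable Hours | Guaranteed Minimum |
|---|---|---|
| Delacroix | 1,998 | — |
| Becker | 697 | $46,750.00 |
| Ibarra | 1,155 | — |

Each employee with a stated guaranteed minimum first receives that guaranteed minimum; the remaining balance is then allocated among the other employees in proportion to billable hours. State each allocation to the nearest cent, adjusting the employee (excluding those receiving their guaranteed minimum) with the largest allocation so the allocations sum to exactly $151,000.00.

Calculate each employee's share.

Delacroix: $66,061.37; Becker: $46,750.00; Ibarra: $38,188.63

Minimums first: Becker $46,750.00. Remaining pool $104,250.00.
Remaining pool split over remaining billable hours 3,153: Delacroix 66,061.3701 → $66,061.37; Ibarra 38,188.6299 → $38,188.63.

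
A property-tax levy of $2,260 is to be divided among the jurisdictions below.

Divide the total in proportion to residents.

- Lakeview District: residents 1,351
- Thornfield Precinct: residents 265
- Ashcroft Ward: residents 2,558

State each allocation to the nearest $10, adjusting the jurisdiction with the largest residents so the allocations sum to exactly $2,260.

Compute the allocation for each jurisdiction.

Lakeview District: $730 | Thornfield Precinct: $140 | Ashcroft Ward: $1,390

Combined residents = 1,351 + 265 + 2,558 = 4,174.
Unrounded shares: Lakeview District 731.49; Thornfield Precinct 143.48; Ashcroft Ward 1,385.02.
Rounded to nearest $10: Lakeview District $730; Thornfield Precinct $140; Ashcroft Ward $1,390. Sum = $2,260.
Rounded total matches; no reconciliation needed.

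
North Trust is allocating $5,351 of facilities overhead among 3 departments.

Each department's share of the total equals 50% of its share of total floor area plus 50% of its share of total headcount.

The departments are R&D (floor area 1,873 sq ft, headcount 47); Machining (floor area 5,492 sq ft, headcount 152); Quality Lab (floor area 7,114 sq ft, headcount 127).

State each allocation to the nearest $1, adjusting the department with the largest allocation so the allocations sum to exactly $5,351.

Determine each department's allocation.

Floor area total 14,479; headcount total 326.
Blended shares (50% floor area + 50% headcount): R&D 0.1368; Machining 0.4228; Quality Lab 0.4405.
Unrounded shares: R&D 731.83; Machining 2,262.31; Quality Lab 2,356.86.
At nearest $1: R&D $732; Machining $2,262; Quality Lab $2,357. Sum = $5,351.
No rounding difference to absorb.

R&D: $732 | Machining: $2,262 | Quality Lab: $2,357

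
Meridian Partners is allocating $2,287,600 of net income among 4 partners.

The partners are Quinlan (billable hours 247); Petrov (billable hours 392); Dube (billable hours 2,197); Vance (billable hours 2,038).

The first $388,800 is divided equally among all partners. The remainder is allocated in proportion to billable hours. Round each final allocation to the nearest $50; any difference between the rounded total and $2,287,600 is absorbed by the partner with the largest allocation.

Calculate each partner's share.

$388,800 shared equally gives $97,200 per partner.
Remainder $1,898,800 by billable hours (total 4,874): Quinlan 96,225.61 → $96,250; Petrov 152,714.32 → $152,700; Dube 855,901.44 → $855,900; Vance 793,958.64 → $793,950.
Totals: Quinlan $97,200 + $96,250 = $193,450; Petrov $97,200 + $152,700 = $249,900; Dube $97,200 + $855,900 = $953,100; Vance $97,200 + $793,950 = $891,150.

Quinlan: $193,450 · Petrov: $249,900 · Dube: $953,100 · Vance: $891,150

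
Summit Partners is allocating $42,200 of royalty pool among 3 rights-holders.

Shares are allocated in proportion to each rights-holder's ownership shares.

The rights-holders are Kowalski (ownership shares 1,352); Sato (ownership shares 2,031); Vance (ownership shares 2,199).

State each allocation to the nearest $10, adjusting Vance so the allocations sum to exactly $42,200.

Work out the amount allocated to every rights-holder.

Kowalski: $10,220; Sato: $15,350; Vance: $16,630

Ownership shares total: 5,582.
Unrounded shares: Kowalski 1,352/5,582 × $42,200 = 10,221.14; Sato 2,031/5,582 × $42,200 = 15,354.39; Vance 2,199/5,582 × $42,200 = 16,624.47.
After rounding ($10): Kowalski $10,220; Sato $15,350; Vance $16,620. Sum = $42,190.
Difference $42,200 − $42,190 = +$10 applied to Vance: Vance becomes $16,630.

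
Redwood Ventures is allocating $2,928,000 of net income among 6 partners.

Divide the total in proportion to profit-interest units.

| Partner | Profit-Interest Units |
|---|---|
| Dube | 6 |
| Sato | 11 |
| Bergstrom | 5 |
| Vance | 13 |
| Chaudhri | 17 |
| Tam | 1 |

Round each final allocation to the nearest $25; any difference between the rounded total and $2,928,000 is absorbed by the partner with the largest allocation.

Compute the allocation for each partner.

Total profit-interest units = 53.
Unrounded shares: Dube 6/53 × $2,928,000 = 331,471.70; Sato 11/53 × $2,928,000 = 607,698.11; Bergstrom 5/53 × $2,928,000 = 276,226.42; Vance 13/53 × $2,928,000 = 718,188.68; Chaudhri 17/53 × $2,928,000 = 939,169.81; Tam 1/53 × $2,928,000 = 55,245.28.
Rounded to nearest $25: Dube $331,475; Sato $607,700; Bergstrom $276,225; Vance $718,200; Chaudhri $939,175; Tam $55,250. Sum = $2,928,025.
Difference $2,928,000 − $2,928,025 = −$25 applied to largest allocation (Chaudhri): Chaudhri becomes $939,150.

Dube: $331,475; Sato: $607,700; Bergstrom: $276,225; Vance: $718,200; Chaudhri: $939,150; Tam: $55,250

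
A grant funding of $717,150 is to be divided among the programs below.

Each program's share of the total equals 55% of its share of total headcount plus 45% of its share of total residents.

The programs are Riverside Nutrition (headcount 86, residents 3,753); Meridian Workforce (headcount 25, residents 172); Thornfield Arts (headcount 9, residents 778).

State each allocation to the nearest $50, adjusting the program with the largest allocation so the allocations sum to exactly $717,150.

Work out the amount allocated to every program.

Riverside Nutrition: $540,200; Meridian Workforce: $94,000; Thornfield Arts: $82,950

Headcount total 120; residents total 4,703.
Composite weights (55% headcount + 45% residents): Riverside Nutrition 0.7533; Meridian Workforce 0.1310; Thornfield Arts 0.1157.
Raw shares: Riverside Nutrition 540,205.60; Meridian Workforce 93,975.99; Thornfield Arts 82,968.41.
After rounding ($50): Riverside Nutrition $540,200; Meridian Workforce $94,000; Thornfield Arts $82,950. Sum = $717,150.
Rounded total matches; no reconciliation needed.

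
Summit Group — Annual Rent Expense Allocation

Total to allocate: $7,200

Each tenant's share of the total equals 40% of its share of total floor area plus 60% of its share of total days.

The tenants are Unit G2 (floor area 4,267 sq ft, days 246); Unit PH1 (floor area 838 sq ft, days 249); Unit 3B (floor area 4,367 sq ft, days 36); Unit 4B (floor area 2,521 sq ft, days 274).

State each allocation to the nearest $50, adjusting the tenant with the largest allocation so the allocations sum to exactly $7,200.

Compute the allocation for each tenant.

Totals — floor area 11,993, days 805.
Composite weights (40% floor area + 60% days): Unit G2 0.3257; Unit PH1 0.2135; Unit 3B 0.1725; Unit 4B 0.2883.
Unrounded shares: Unit G2 2,344.83; Unit PH1 1,537.49; Unit 3B 1,241.88; Unit 4B 2,075.80.
Rounded to nearest $50: Unit G2 $2,350; Unit PH1 $1,550; Unit 3B $1,250; Unit 4B $2,100. Sum = $7,250.
Difference $7,200 − $7,250 = −$50 applied to largest allocation (Unit G2): Unit G2 becomes $2,300.

Unit G2: $2,300; Unit PH1: $1,550; Unit 3B: $1,250; Unit 4B: $2,100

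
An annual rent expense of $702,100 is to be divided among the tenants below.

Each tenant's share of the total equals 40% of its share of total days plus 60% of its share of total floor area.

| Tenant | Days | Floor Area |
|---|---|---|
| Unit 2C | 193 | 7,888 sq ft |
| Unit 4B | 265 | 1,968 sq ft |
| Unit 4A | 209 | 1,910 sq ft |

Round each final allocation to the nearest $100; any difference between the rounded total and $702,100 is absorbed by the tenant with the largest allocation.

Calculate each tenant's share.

Unit 2C: $363,700; Unit 4B: $182,000; Unit 4A: $156,400

Totals — days 667, floor area 11,766.
Blended shares (40% days + 60% floor area): Unit 2C 0.5180; Unit 4B 0.2593; Unit 4A 0.2227.
Pro-rata amounts: Unit 2C 363,677.89; Unit 4B 182,038.73; Unit 4A 156,383.38.
Rounded to nearest $100: Unit 2C $363,700; Unit 4B $182,000; Unit 4A $156,400. Sum = $702,100.
No rounding difference to absorb.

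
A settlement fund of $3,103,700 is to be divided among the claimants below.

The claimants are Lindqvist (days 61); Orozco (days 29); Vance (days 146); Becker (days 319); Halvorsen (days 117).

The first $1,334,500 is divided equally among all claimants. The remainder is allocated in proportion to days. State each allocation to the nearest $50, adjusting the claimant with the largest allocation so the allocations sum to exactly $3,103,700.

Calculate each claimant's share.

Lindqvist: $427,500 · Orozco: $343,250 · Vance: $651,300 · Becker: $1,106,700 · Halvorsen: $574,950

$1,334,500 shared equally gives $266,900 per claimant.
Remainder $1,769,200 by days (total 672): Lindqvist 160,597.02 → $160,600; Orozco 76,349.40 → $76,350; Vance 384,379.76 → $384,400; Becker 839,843.45 → $839,850; Halvorsen 308,030.36 → $308,050.
Rounding difference −$50 on remainder applied to Becker.
Totals: Lindqvist $266,900 + $160,600 = $427,500; Orozco $266,900 + $76,350 = $343,250; Vance $266,900 + $384,400 = $651,300; Becker $266,900 + $839,800 = $1,106,700; Halvorsen $266,900 + $308,050 = $574,950.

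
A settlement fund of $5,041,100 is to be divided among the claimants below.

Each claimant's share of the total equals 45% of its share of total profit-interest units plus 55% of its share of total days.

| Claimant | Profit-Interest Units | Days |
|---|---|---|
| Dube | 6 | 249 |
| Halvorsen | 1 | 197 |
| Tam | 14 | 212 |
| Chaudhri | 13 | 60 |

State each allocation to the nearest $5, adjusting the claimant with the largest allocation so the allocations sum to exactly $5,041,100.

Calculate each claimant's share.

Dube: $1,361,855 | Halvorsen: $827,450 | Tam: $1,752,735 | Chaudhri: $1,099,060

Profit-interest units total 34; days total 718.
Blended shares (45% profit-interest units + 55% days): Dube 0.2701; Halvorsen 0.1641; Tam 0.3477; Chaudhri 0.2180.
Proportional shares: Dube 1,361,852.79; Halvorsen 827,449.11; Tam 1,752,738.35; Chaudhri 1,099,059.75.
After rounding ($5): Dube $1,361,855; Halvorsen $827,450; Tam $1,752,740; Chaudhri $1,099,060. Sum = $5,041,105.
Difference $5,041,100 − $5,041,105 = −$5 applied to largest allocation (Tam): Tam becomes $1,752,735.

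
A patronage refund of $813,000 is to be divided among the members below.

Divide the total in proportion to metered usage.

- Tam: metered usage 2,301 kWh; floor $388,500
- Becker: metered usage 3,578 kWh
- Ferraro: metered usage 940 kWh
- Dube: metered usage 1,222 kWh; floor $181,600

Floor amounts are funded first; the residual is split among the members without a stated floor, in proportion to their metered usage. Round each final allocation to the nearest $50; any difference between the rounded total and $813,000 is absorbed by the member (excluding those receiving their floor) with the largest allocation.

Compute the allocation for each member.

Tam: $388,500 | Becker: $192,350 | Ferraro: $50,550 | Dube: $181,600

Fund the minimums — Tam $388,500; Dube $181,600. Balance $242,900.
Balance split over remaining metered usage 4,518: Becker 192,363.04 → $192,350; Ferraro 50,536.96 → $50,550.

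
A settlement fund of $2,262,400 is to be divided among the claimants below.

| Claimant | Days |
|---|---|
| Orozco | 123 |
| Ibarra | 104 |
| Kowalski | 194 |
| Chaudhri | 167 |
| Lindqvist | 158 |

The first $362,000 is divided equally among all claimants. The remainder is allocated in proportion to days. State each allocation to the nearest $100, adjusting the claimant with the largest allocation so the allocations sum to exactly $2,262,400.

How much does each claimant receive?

$362,000 shared equally gives $72,400 per claimant.
Remainder $1,900,400 by days (total 746): Orozco 313,336.73 → $313,300; Ibarra 264,935.12 → $264,900; Kowalski 494,205.90 → $494,200; Chaudhri 425,424.66 → $425,400; Lindqvist 402,497.59 → $402,500.
Rounding difference +$100 on remainder applied to Kowalski.
Totals: Orozco $72,400 + $313,300 = $385,700; Ibarra $72,400 + $264,900 = $337,300; Kowalski $72,400 + $494,300 = $566,700; Chaudhri $72,400 + $425,400 = $497,800; Lindqvist $72,400 + $402,500 = $474,900.

Orozco: $385,700 · Ibarra: $337,300 · Kowalski: $566,700 · Chaudhri: $497,800 · Lindqvist: $474,900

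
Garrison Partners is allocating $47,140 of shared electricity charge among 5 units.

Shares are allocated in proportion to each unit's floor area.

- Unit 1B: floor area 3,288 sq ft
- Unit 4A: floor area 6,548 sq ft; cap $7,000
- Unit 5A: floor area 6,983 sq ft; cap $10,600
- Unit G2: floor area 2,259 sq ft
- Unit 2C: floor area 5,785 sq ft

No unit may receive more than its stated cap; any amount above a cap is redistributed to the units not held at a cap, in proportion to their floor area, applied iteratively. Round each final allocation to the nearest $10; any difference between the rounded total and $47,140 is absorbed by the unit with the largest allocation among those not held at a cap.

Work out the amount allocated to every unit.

Total floor area = 24,863.
Pro-rata shares before constraints: Unit 1B 6,234.02; Unit 4A 12,414.94; Unit 5A 13,239.70; Unit G2 4,283.04; Unit 2C 10,968.30.
Cap binds for Unit 4A ($7,000), Unit 5A ($10,600); balance $29,540 reallocated over remaining floor area 11,332.
Redistributed shares: Unit 1B 8,571.08 → $8,570; Unit G2 5,888.71 → $5,890; Unit 2C 15,080.21 → $15,080.

Unit 1B: $8,570 · Unit 4A: $7,000 · Unit 5A: $10,600 · Unit G2: $5,890 · Unit 2C: $15,080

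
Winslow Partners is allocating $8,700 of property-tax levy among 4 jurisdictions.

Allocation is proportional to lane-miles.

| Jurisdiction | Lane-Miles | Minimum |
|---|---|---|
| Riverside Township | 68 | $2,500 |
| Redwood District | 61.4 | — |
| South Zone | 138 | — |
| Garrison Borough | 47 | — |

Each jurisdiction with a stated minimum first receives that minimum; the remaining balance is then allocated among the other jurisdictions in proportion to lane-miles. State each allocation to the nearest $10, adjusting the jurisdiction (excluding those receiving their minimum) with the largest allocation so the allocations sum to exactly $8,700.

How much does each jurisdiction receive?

Fund the minimums — Riverside Township $2,500. Balance $6,200.
Balance split over remaining lane-miles 246.4: Redwood District 1,544.97 → $1,540; South Zone 3,472.40 → $3,470; Garrison Borough 1,182.63 → $1,180.
Rounding difference +$10 applied to South Zone → $3,480.

Riverside Township: $2,500; Redwood District: $1,540; South Zone: $3,480; Garrison Borough: $1,180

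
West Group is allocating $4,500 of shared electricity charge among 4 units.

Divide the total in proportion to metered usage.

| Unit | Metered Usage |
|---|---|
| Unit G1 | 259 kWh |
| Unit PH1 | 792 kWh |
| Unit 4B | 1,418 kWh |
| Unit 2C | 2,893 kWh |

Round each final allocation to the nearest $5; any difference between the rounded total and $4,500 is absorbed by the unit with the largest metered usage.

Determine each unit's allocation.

Unit G1: $215 | Unit PH1: $665 | Unit 4B: $1,190 | Unit 2C: $2,430

Metered usage total: 259 + 792 + 1,418 + 2,893 = 5,362.
Pro-rata amounts: Unit G1 217.36; Unit PH1 664.68; Unit 4B 1,190.04; Unit 2C 2,427.92.
Rounded to nearest $5: Unit G1 $215; Unit PH1 $665; Unit 4B $1,190; Unit 2C $2,430. Sum = $4,500.
No rounding difference to absorb.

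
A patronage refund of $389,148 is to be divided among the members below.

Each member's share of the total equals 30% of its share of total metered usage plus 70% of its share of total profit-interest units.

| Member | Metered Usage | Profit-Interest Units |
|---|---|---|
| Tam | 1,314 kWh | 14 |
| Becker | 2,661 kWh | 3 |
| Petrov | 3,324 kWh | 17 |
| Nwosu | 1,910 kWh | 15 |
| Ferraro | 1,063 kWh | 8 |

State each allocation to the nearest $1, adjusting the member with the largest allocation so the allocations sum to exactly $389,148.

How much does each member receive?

Totals — metered usage 10,272, profit-interest units 57.
Combined weights (30% metered usage + 70% profit-interest units): Tam 0.2103; Becker 0.1146; Petrov 0.3059; Nwosu 0.2400; Ferraro 0.1293.
Unrounded shares: Tam 81,840.16; Becker 44,580.10; Petrov 119,021.45; Nwosu 93,392.89; Ferraro 50,313.40.
Rounded to nearest $1: Tam $81,840; Becker $44,580; Petrov $119,021; Nwosu $93,393; Ferraro $50,313. Sum = $389,147.
Difference $389,148 − $389,147 = +$1 applied to largest allocation (Petrov): Petrov becomes $119,022.

Tam: $81,840 · Becker: $44,580 · Petrov: $119,022 · Nwosu: $93,393 · Ferraro: $50,313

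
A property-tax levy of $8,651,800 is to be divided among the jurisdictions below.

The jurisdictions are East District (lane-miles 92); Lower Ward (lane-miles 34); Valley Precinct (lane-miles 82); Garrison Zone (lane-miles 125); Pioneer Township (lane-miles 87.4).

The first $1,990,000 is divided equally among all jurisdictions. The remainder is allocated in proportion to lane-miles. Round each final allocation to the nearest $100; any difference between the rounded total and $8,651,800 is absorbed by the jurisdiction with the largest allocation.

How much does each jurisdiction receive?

East District: $1,855,900 | Lower Ward: $936,800 | Valley Precinct: $1,697,400 | Garrison Zone: $2,378,700 | Pioneer Township: $1,783,000

First tranche $1,990,000 split equally: $398,000 each.
Remainder $6,661,800 by lane-miles (total 420.4): East District 1,457,862.99 → $1,457,900; Lower Ward 538,775.45 → $538,800; Valley Precinct 1,299,399.62 → $1,299,400; Garrison Zone 1,980,792.10 → $1,980,800; Pioneer Township 1,384,969.84 → $1,385,000.
Rounding difference −$100 on remainder applied to Garrison Zone.
Totals: East District $398,000 + $1,457,900 = $1,855,900; Lower Ward $398,000 + $538,800 = $936,800; Valley Precinct $398,000 + $1,299,400 = $1,697,400; Garrison Zone $398,000 + $1,980,700 = $2,378,700; Pioneer Township $398,000 + $1,385,000 = $1,783,000.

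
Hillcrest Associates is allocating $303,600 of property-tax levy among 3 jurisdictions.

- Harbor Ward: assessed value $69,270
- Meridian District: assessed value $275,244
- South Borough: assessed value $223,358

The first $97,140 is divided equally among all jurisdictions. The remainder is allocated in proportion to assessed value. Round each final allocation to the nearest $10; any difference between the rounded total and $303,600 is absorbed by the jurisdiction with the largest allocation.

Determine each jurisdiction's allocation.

Equal tier: $97,140 ÷ 3 = $32,380 apiece.
Remainder $206,460 by assessed value (total 567,872): Harbor Ward 25,184.34 → $25,180; Meridian District 100,069.87 → $100,070; South Borough 81,205.79 → $81,210.
Totals: Harbor Ward $32,380 + $25,180 = $57,560; Meridian District $32,380 + $100,070 = $132,450; South Borough $32,380 + $81,210 = $113,590.

Harbor Ward: $57,560; Meridian District: $132,450; South Borough: $113,590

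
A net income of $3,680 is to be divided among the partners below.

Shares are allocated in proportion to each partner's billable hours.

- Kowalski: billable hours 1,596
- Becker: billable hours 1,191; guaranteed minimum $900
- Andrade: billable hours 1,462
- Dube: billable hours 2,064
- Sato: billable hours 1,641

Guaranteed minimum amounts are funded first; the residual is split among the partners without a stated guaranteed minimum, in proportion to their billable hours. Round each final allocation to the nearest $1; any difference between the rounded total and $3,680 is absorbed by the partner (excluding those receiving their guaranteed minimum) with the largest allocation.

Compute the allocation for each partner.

Kowalski: $656; Becker: $900; Andrade: $601; Dube: $848; Sato: $675

Fund the minimums — Becker $900. Balance $2,780.
Balance split over remaining billable hours 6,763: Kowalski 656.05 → $656; Andrade 600.97 → $601; Dube 848.43 → $848; Sato 674.55 → $675.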